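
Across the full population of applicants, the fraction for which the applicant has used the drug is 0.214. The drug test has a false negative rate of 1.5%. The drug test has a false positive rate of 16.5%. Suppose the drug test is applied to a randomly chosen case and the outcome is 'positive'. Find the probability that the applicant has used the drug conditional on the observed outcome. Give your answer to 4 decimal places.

Write H for 'the applicant has used the drug'. Prior odds H:¬H = 0.214/0.786 = 0.27226. For the 'positive' outcome, the likelihood ratio is 0.985/0.165 = 5.9697.
Posterior odds = 0.27226 × 5.9697 = 1.6253, so P(H|E) = 1.6253/(1+1.6253) = 0.6191.

P(H | E) ≈ 0.6191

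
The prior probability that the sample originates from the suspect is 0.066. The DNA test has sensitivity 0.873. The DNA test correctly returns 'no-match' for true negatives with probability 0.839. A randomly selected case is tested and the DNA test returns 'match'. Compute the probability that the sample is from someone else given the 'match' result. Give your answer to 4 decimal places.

Let H be the event that the sample originates from the suspect. P(H) = 0.066, so P(¬H) = 0.934. With E the 'match' result, P(E|H) = 0.873 and P(E|¬H) = 0.161.
P(E) = 0.873·0.066 + 0.161·0.934 = 0.057618 + 0.15037 = 0.20799.
By Bayes' theorem, P(H|E) = 0.057618 / 0.20799 = 0.2770. Hence P(¬H|E) = 1 − 0.2770 = 0.7230.

P(¬H | E) ≈ 0.7230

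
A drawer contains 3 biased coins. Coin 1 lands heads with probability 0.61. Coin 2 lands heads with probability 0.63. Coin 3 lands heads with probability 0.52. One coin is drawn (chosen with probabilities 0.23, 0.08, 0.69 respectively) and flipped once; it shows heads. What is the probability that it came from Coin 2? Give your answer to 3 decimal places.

P(heads|C1) = 0.61; P(heads|C2) = 0.63; P(heads|C3) = 0.52.
Prior × likelihood for each source: 0.23·0.61=0.1403, 0.08·0.63=0.05040, 0.69·0.52=0.3588. Summing gives P(heads) = 0.54950.
P(Coin 2 | heads) = 0.05040 / 0.54950 = 0.092.

Posterior probability ≈ 0.092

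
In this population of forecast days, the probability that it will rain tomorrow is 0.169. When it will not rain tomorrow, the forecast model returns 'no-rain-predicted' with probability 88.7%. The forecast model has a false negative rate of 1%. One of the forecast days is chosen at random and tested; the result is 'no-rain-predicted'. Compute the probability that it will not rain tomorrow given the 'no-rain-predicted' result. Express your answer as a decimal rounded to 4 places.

Let H be the event that it will rain tomorrow. P(H) = 0.169, so P(¬H) = 0.831. With E the 'no-rain-predicted' result, P(E|H) = 0.01 and P(E|¬H) = 0.887.
P(E) = 0.01·0.169 + 0.887·0.831 = 0.0016900 + 0.73710 = 0.73879.
By Bayes' theorem, P(H|E) = 0.0016900 / 0.73879 = 0.0023. Hence P(¬H|E) = 1 − 0.0023 = 0.9977.

P(¬H | E) ≈ 0.9977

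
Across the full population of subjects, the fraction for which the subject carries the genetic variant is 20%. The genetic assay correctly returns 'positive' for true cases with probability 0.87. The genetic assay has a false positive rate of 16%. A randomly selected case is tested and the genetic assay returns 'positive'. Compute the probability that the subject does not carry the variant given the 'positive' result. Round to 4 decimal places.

Write H for 'the subject carries the genetic variant'. Prior odds H:¬H = 0.2/0.8 = 0.25000. For the 'positive' outcome, the likelihood ratio is 0.87/0.16 = 5.4375.
Posterior odds = 0.25000 × 5.4375 = 1.3594, so P(H|E) = 1.3594/(1+1.3594) = 0.5762. Then P(¬H|E) = 1 − 0.5762 = 0.4238.

P(¬H | E) ≈ 0.4238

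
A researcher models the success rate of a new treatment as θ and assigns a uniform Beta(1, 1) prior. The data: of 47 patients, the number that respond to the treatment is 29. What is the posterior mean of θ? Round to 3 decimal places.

Posterior mean ≈ 0.612

Observing 29 successes and 18 failures updates Beta(1, 1) by adding the success and failure counts to the two shape parameters: α = 1+29 = 30, β = 1+18 = 19.
Posterior mean = α/(α+β) = 30/49 = 0.612.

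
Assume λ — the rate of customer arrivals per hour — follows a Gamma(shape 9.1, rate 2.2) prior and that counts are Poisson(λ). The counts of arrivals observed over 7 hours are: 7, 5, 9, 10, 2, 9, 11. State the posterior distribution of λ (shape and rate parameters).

Posterior: Gamma(shape=62.1, rate=9.2)

The Poisson likelihood adds the total count to the shape and the number of exposure periods to the rate. Here ∑xᵢ = 53 and n = 7, so shape 9.1→62.1 and rate 2.2→9.2.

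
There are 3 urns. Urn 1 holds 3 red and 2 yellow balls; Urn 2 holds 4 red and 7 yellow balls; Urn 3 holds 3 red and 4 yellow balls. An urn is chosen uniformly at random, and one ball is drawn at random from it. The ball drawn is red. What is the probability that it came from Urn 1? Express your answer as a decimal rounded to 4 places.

Posterior probability ≈ 0.4310

Tabulate prior·likelihood by source: [1] prior 0.333333, lik 0.6, product 0.2000; [2] prior 0.333333, lik 0.3636, product 0.1212; [3] prior 0.333333, lik 0.4286, product 0.1429.
Normalizing constant = 0.46407; the posterior for Urn 1 is its product over the sum, 0.2000/0.46407 = 0.4310.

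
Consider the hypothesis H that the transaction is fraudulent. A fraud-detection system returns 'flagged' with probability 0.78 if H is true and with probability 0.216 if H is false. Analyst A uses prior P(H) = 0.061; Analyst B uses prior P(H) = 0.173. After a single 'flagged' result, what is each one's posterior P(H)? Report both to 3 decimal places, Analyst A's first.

Analyst A: 0.190; Analyst B: 0.430

The likelihood ratio for a 'flagged' result is 0.78/0.216 = 3.6111.
Analyst A: prior odds 0.061/0.939 = 0.064963; posterior odds 0.23459; posterior probability 0.190.
Analyst B: prior odds 0.173/0.827 = 0.20919; posterior odds 0.75541; posterior probability 0.430.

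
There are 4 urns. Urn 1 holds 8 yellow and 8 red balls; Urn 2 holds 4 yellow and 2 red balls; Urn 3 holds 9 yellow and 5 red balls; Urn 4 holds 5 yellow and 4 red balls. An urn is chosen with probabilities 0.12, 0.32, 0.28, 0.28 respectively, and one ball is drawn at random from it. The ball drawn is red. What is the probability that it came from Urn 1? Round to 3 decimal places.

Posterior probability ≈ 0.153

Tabulate prior·likelihood by source: [1] prior 0.12, lik 0.5, product 0.06000; [2] prior 0.32, lik 0.3333, product 0.1067; [3] prior 0.28, lik 0.3571, product 0.1000; [4] prior 0.28, lik 0.4444, product 0.1244.
Normalizing constant = 0.39111; the posterior for Urn 1 is its product over the sum, 0.06000/0.39111 = 0.153.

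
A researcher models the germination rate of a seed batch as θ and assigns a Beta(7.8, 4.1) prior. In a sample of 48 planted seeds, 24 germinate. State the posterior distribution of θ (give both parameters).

Posterior: Beta(31.8, 28.1)

The binomial likelihood is conjugate to the Beta prior: with 24 successes and 24 failures, the posterior is Beta(7.8+24, 4.1+24) = Beta(31.8, 28.1).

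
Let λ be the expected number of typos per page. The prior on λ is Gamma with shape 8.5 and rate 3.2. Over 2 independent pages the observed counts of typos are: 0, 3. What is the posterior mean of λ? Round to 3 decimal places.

Posterior mean ≈ 2.212

The Poisson likelihood adds the total count to the shape and the number of exposure periods to the rate. Here ∑xᵢ = 3 and n = 2, so shape 8.5→11.5 and rate 3.2→5.2.
E[λ | data] = 11.5/5.2 = 2.212.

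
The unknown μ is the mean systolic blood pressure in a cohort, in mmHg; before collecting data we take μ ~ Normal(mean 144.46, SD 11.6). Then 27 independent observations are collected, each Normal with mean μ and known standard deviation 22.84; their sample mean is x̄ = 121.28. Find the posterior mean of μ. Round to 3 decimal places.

With known σ, the Normal prior is conjugate. Weight on the data is w = (n/σ²)/(n/σ² + 1/τ₀²) = 0.0517573/(0.0517573+0.00743163) = 0.87444.
Posterior mean = w·x̄ + (1−w)·μ₀ = 0.87444·121.28 + 0.12556·144.46 = 124.190.

Posterior mean ≈ 124.190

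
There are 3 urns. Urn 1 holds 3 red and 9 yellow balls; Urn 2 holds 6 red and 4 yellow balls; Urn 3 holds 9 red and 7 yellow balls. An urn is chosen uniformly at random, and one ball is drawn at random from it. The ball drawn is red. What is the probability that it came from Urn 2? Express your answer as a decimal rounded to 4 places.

Tabulate prior·likelihood by source: [1] prior 0.333333, lik 0.25, product 0.08333; [2] prior 0.333333, lik 0.6, product 0.2000; [3] prior 0.333333, lik 0.5625, product 0.1875.
Normalizing constant = 0.47083; the posterior for Urn 2 is its product over the sum, 0.2000/0.47083 = 0.4248.

Posterior probability ≈ 0.4248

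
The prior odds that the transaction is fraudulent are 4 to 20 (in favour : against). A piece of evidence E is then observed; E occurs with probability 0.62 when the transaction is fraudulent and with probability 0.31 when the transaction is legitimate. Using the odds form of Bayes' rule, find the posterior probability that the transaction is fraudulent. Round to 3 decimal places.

Posterior probability ≈ 0.286

Prior odds = 4/20 = 0.20000.
Likelihood ratio for E = 0.62/0.31 = 2.0000.
Posterior odds = prior odds × LR = 0.40000.
Posterior probability = odds/(1+odds) = 0.40000/1.4000 = 0.286.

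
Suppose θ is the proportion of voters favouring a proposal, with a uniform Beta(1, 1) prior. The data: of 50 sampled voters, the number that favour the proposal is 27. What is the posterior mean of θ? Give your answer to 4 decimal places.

Posterior mean ≈ 0.5385

Observing 27 successes and 23 failures updates Beta(1, 1) by adding the success and failure counts to the two shape parameters: α = 1+27 = 28, β = 1+23 = 24.
Posterior mean = α/(α+β) = 28/52 = 0.5385.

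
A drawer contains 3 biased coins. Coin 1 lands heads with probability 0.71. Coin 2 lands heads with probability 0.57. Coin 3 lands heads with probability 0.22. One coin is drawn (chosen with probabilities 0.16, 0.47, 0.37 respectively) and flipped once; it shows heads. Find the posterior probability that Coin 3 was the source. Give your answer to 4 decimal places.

P(heads|C1) = 0.71; P(heads|C2) = 0.57; P(heads|C3) = 0.22.
Prior × likelihood for each source: 0.16·0.71=0.1136, 0.47·0.57=0.2679, 0.37·0.22=0.08140. Summing gives P(heads) = 0.46290.
P(Coin 3 | heads) = 0.08140 / 0.46290 = 0.1758.

Posterior probability ≈ 0.1758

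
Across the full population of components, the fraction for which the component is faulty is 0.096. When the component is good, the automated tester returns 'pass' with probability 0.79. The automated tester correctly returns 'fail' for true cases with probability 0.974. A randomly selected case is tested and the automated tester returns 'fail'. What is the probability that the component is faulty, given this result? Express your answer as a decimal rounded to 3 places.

P(H | E) ≈ 0.330

Let H be the event that the component is faulty. P(H) = 0.096, so P(¬H) = 0.904. With E the 'fail' result, P(E|H) = 0.974 and P(E|¬H) = 0.21.
P(E) = 0.974·0.096 + 0.21·0.904 = 0.093504 + 0.18984 = 0.28334.
By Bayes' theorem, P(H|E) = 0.093504 / 0.28334 = 0.330.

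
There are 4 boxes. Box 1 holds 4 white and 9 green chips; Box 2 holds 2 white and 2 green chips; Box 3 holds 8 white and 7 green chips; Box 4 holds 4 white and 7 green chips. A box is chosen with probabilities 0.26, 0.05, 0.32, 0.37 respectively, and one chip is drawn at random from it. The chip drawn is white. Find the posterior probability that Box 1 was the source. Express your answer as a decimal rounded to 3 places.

Posterior probability ≈ 0.195

Tabulate prior·likelihood by source: [1] prior 0.26, lik 0.3077, product 0.08000; [2] prior 0.05, lik 0.5, product 0.02500; [3] prior 0.32, lik 0.5333, product 0.1707; [4] prior 0.37, lik 0.3636, product 0.1345.
Normalizing constant = 0.41021; the posterior for Box 1 is its product over the sum, 0.08000/0.41021 = 0.195.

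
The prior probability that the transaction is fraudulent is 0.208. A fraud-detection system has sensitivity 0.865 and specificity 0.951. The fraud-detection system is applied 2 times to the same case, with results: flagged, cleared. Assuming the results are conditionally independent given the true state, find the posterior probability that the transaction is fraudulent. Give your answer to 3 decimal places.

With H the event that the transaction is fraudulent, the joint likelihood of the observed sequence is P(data|H) = 0.865·0.135 = 0.11678 and P(data|¬H) = 0.049·0.951 = 0.046599.
Bayes: P(H|data) = 0.208·0.11678 / (0.208·0.11678 + 0.792·0.046599) = 0.024289/0.061196 = 0.3969.

Posterior P(H) ≈ 0.397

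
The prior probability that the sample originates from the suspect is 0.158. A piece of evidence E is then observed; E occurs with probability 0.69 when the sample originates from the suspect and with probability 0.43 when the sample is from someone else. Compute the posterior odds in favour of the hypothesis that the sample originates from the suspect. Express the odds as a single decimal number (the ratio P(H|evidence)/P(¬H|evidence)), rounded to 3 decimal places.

Posterior odds ≈ 0.301

Prior odds = 0.158/(1−0.158) = 0.18765. In log-odds, ln(0.18765) = -1.6732.
Add log likelihood ratio: ln(1.6047) = 0.47291.
Posterior log-odds = -1.2003, so posterior odds = exp(-1.2003) = 0.30111.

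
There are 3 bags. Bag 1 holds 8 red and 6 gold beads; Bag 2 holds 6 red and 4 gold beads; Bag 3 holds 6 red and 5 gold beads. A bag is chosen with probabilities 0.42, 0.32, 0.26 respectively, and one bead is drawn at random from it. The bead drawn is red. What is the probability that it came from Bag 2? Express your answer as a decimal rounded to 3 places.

Posterior probability ≈ 0.335

Tabulate prior·likelihood by source: [1] prior 0.42, lik 0.5714, product 0.2400; [2] prior 0.32, lik 0.6, product 0.1920; [3] prior 0.26, lik 0.5455, product 0.1418.
Normalizing constant = 0.57382; the posterior for Bag 2 is its product over the sum, 0.1920/0.57382 = 0.335.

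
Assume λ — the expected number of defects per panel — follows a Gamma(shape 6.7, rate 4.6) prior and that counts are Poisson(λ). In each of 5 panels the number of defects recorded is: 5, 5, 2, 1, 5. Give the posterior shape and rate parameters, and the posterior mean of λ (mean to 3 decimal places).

Total count ∑xᵢ = 18 over n = 5 panels.
Gamma is conjugate to the Poisson likelihood: posterior is Gamma(shape = 6.7+18 = 24.7, rate = 4.6+5 = 9.6).
Posterior mean = shape/rate = 24.7/9.6 = 2.573.

Posterior: Gamma(shape=24.7, rate=9.6); mean ≈ 2.573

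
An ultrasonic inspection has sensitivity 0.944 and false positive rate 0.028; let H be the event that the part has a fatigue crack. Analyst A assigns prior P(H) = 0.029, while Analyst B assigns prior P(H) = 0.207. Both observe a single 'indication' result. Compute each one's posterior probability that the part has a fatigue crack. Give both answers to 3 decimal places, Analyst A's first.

The likelihood ratio for an 'indication' result is 0.944/0.028 = 33.714.
Analyst A: prior odds 0.029/0.971 = 0.029866; posterior odds 1.0069; posterior probability 0.502.
Analyst B: prior odds 0.207/0.793 = 0.26103; posterior odds 8.8006; posterior probability 0.898.

Analyst A: 0.502; Analyst B: 0.898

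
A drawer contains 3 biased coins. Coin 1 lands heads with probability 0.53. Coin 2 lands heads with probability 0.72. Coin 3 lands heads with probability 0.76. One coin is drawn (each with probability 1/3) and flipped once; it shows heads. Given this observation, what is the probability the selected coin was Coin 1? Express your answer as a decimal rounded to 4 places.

Posterior probability ≈ 0.2637

Tabulate prior·likelihood by source: [1] prior 0.333333, lik 0.53, product 0.1767; [2] prior 0.333333, lik 0.72, product 0.2400; [3] prior 0.333333, lik 0.76, product 0.2533.
Normalizing constant = 0.67000; the posterior for Coin 1 is its product over the sum, 0.1767/0.67000 = 0.2637.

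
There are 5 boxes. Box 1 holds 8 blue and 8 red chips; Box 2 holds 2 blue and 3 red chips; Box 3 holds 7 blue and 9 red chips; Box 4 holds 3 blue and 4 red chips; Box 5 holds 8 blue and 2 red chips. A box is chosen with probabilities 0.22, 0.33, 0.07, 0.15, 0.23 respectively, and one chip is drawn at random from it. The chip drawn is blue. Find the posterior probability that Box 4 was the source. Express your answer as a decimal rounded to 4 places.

Tabulate prior·likelihood by source: [1] prior 0.22, lik 0.5, product 0.1100; [2] prior 0.33, lik 0.4, product 0.1320; [3] prior 0.07, lik 0.4375, product 0.03063; [4] prior 0.15, lik 0.4286, product 0.06429; [5] prior 0.23, lik 0.8, product 0.1840.
Normalizing constant = 0.52091; the posterior for Box 4 is its product over the sum, 0.06429/0.52091 = 0.1234.

Posterior probability ≈ 0.1234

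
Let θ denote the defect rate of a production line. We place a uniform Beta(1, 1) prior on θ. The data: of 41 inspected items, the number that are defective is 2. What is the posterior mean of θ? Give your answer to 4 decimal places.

Observing 2 successes and 39 failures updates Beta(1, 1) by adding the success and failure counts to the two shape parameters: α = 1+2 = 3, β = 1+39 = 40.
E[θ | data] = 3/(3+40) = 0.0698.

Posterior mean ≈ 0.0698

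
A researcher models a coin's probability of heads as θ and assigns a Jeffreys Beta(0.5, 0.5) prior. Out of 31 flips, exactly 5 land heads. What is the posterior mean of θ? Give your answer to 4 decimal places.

The binomial likelihood is conjugate to the Beta prior: with 5 successes and 26 failures, the posterior is Beta(0.5+5, 0.5+26) = Beta(5.5, 26.5).
E[θ | data] = 5.5/(5.5+26.5) = 0.1719.

Posterior mean ≈ 0.1719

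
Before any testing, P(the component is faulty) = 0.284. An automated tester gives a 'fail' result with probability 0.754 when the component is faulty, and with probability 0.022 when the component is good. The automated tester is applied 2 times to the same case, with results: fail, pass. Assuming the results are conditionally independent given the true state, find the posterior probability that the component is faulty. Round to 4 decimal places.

Posterior P(H) ≈ 0.7737

With H the event that the component is faulty, the joint likelihood of the observed sequence is P(data|H) = 0.754·0.246 = 0.18548 and P(data|¬H) = 0.022·0.978 = 0.021516.
Bayes: P(H|data) = 0.284·0.18548 / (0.284·0.18548 + 0.716·0.021516) = 0.052677/0.068083 = 0.7737.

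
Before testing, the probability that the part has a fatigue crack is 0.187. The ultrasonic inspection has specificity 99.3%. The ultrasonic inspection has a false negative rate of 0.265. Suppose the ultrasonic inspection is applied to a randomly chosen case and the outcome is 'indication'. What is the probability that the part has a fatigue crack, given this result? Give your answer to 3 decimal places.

P(H | E) ≈ 0.960

Write H for 'the part has a fatigue crack'. Prior odds H:¬H = 0.187/0.813 = 0.23001. For the 'indication' outcome, the likelihood ratio is 0.735/0.007 = 105.00.
Posterior odds = 0.23001 × 105.00 = 24.151, so P(H|E) = 24.151/(1+24.151) = 0.960.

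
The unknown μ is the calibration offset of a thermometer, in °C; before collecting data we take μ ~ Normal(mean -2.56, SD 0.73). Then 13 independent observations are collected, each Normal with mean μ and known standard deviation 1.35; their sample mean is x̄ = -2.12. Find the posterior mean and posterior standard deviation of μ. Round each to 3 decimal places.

Prior precision 1/τ₀² = 1/0.73² = 1.87652; data precision n/σ² = 13/1.35² = 7.13306.
Posterior precision = 1.87652 + 7.13306 = 9.00958, giving posterior SD = 1/√9.00958 = 0.333.
Posterior mean = (1.87652·-2.56 + 7.13306·-2.12) / 9.00958 = -2.212.

Posterior mean ≈ -2.212; posterior SD ≈ 0.333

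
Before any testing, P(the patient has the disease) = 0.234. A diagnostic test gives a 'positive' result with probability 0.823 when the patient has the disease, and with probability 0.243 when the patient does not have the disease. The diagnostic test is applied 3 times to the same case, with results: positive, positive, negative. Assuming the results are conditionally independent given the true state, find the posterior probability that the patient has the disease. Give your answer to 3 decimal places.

With H the event that the patient has the disease, the joint likelihood of the observed sequence is P(data|H) = 0.823·0.823·0.177 = 0.11989 and P(data|¬H) = 0.243·0.243·0.757 = 0.044700.
Bayes: P(H|data) = 0.234·0.11989 / (0.234·0.11989 + 0.766·0.044700) = 0.028054/0.062294 = 0.4503.

Posterior P(H) ≈ 0.450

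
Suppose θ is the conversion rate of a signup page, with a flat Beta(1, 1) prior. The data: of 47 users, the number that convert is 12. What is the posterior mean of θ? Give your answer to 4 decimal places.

The binomial likelihood is conjugate to the Beta prior: with 12 successes and 35 failures, the posterior is Beta(1+12, 1+35) = Beta(13, 36).
E[θ | data] = 13/(13+36) = 0.2653.

Posterior mean ≈ 0.2653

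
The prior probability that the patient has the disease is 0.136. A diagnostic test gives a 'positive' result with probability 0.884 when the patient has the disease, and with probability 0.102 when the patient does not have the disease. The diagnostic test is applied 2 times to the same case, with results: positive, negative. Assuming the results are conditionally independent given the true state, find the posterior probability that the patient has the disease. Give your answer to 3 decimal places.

Posterior P(H) ≈ 0.150

Let H be the event that the patient has the disease; start with P(H) = 0.136. P('positive'|H) = 0.884, P('positive'|¬H) = 0.102.
Update on result 1 ('positive'): P(H) ← 0.884·0.1360 / (0.884·0.1360 + 0.102·0.8640) = 0.12022/0.20835 = 0.5770.
Update on result 2 ('negative'): P(H) ← 0.116·0.5770 / (0.116·0.5770 + 0.898·0.4230) = 0.066935/0.44677 = 0.1498.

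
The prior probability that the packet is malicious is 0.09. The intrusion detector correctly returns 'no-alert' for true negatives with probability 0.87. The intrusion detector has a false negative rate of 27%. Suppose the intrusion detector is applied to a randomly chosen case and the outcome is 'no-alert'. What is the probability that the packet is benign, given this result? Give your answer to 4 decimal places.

Write H for 'the packet is malicious'. Prior odds H:¬H = 0.09/0.91 = 0.098901. For the 'no-alert' outcome, the likelihood ratio is 0.27/0.87 = 0.31034.
Posterior odds = 0.098901 × 0.31034 = 0.030693, so P(H|E) = 0.030693/(1+0.030693) = 0.0298. Then P(¬H|E) = 1 − 0.0298 = 0.9702.

P(¬H | E) ≈ 0.9702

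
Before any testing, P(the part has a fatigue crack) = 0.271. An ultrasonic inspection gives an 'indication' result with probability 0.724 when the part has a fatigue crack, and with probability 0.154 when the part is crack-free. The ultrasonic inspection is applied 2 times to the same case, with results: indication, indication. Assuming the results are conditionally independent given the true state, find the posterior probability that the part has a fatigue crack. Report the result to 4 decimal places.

With H the event that the part has a fatigue crack, the joint likelihood of the observed sequence is P(data|H) = 0.724·0.724 = 0.52418 and P(data|¬H) = 0.154·0.154 = 0.023716.
Bayes: P(H|data) = 0.271·0.52418 / (0.271·0.52418 + 0.729·0.023716) = 0.14205/0.15934 = 0.8915.

Posterior P(H) ≈ 0.8915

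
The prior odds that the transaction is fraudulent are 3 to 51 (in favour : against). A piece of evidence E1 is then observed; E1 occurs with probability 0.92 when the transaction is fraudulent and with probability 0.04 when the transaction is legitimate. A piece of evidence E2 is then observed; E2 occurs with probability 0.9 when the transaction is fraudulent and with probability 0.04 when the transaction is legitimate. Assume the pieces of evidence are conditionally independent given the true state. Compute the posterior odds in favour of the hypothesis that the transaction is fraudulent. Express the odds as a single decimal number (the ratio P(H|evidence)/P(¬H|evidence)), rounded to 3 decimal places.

Posterior odds ≈ 30.441

Prior odds = 3/51 = 0.058824. In log-odds, ln(0.058824) = -2.8332.
Add log likelihood ratios: ln(23.000) + ln(22.500) = 6.2490.
Posterior log-odds = 3.4158, so posterior odds = exp(3.4158) = 30.441.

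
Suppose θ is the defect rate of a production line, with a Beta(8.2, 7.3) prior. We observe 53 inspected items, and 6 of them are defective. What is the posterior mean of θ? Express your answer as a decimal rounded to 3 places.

The binomial likelihood is conjugate to the Beta prior: with 6 successes and 47 failures, the posterior is Beta(8.2+6, 7.3+47) = Beta(14.2, 54.3).
Posterior mean = α/(α+β) = 14.2/68.5 = 0.207.

Posterior mean ≈ 0.207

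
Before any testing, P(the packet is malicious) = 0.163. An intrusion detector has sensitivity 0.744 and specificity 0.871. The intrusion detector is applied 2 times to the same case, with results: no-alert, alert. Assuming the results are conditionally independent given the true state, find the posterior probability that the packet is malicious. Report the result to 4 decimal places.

Posterior P(H) ≈ 0.2482

Let H be the event that the packet is malicious; start with P(H) = 0.163. P('alert'|H) = 0.744, P('alert'|¬H) = 0.129.
Update on result 1 ('no-alert'): P(H) ← 0.256·0.1630 / (0.256·0.1630 + 0.871·0.8370) = 0.041728/0.77075 = 0.0541.
Update on result 2 ('alert'): P(H) ← 0.744·0.0541 / (0.744·0.0541 + 0.129·0.9459) = 0.040280/0.16230 = 0.2482.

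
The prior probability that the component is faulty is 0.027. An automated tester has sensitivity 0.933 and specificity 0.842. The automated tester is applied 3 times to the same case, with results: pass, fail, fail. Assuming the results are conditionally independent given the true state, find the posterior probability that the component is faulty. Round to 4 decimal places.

Posterior P(H) ≈ 0.0715

With H the event that the component is faulty, the joint likelihood of the observed sequence is P(data|H) = 0.067·0.933·0.933 = 0.058323 and P(data|¬H) = 0.842·0.158·0.158 = 0.021020.
Bayes: P(H|data) = 0.027·0.058323 / (0.027·0.058323 + 0.973·0.021020) = 0.0015747/0.022027 = 0.0715.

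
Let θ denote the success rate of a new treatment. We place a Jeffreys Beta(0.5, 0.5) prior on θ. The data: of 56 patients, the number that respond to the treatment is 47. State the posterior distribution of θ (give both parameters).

The binomial likelihood is conjugate to the Beta prior: with 47 successes and 9 failures, the posterior is Beta(0.5+47, 0.5+9) = Beta(47.5, 9.5).

Posterior: Beta(47.5, 9.5)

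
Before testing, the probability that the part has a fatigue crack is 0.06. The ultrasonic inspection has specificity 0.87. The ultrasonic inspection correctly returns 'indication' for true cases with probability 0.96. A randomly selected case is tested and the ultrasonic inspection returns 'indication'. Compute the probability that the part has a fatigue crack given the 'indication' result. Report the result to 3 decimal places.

P(H | E) ≈ 0.320

Let H be the event that the part has a fatigue crack. P(H) = 0.06, so P(¬H) = 0.94. With E the 'indication' result, P(E|H) = 0.96 and P(E|¬H) = 0.13.
P(E) = 0.96·0.06 + 0.13·0.94 = 0.057600 + 0.12220 = 0.17980.
By Bayes' theorem, P(H|E) = 0.057600 / 0.17980 = 0.320.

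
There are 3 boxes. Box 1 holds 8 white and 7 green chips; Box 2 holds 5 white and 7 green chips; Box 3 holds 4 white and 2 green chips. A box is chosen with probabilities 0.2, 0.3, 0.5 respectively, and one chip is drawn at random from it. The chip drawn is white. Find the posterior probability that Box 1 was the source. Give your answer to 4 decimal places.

Posterior probability ≈ 0.1888

P(white|Box 1) = 0.5333; P(white|Box 2) = 0.4167; P(white|Box 3) = 0.6667.
Prior × likelihood for each source: 0.2·0.5333=0.1067, 0.3·0.4167=0.1250, 0.5·0.6667=0.3333. Summing gives P(white) = 0.56500.
P(Box 1 | white) = 0.1067 / 0.56500 = 0.1888.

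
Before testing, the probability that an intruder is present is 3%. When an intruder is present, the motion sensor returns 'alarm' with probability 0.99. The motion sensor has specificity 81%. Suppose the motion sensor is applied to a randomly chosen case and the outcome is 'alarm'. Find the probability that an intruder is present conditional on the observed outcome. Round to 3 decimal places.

Write H for 'an intruder is present'. Prior odds H:¬H = 0.03/0.97 = 0.030928. For the 'alarm' outcome, the likelihood ratio is 0.99/0.19 = 5.2105.
Posterior odds = 0.030928 × 5.2105 = 0.16115, so P(H|E) = 0.16115/(1+0.16115) = 0.139.

P(H | E) ≈ 0.139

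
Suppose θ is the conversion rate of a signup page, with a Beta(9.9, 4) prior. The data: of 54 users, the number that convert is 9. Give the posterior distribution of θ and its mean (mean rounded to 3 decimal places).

Observing 9 successes and 45 failures updates Beta(9.9, 4) by adding the success and failure counts to the two shape parameters: α = 9.9+9 = 18.9, β = 4+45 = 49.
Posterior mean = α/(α+β) = 18.9/67.9 = 0.278.

Posterior: Beta(18.9, 49); mean ≈ 0.278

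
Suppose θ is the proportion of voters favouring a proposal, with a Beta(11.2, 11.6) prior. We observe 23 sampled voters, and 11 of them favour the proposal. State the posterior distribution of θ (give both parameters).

Observing 11 successes and 12 failures updates Beta(11.2, 11.6) by adding the success and failure counts to the two shape parameters: α = 11.2+11 = 22.2, β = 11.6+12 = 23.6.

Posterior: Beta(22.2, 23.6)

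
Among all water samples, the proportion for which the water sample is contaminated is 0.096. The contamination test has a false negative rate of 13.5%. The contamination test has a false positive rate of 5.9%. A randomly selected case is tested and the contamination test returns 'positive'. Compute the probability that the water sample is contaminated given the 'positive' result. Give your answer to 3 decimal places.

P(H | E) ≈ 0.609

Let H be the event that the water sample is contaminated. P(H) = 0.096, so P(¬H) = 0.904. With E the 'positive' result, P(E|H) = 0.865 and P(E|¬H) = 0.059.
P(E) = 0.865·0.096 + 0.059·0.904 = 0.083040 + 0.053336 = 0.13638.
By Bayes' theorem, P(H|E) = 0.083040 / 0.13638 = 0.609.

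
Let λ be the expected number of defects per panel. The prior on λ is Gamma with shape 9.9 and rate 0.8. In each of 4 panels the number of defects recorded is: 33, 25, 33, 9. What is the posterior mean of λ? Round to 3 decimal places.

Total count ∑xᵢ = 100 over n = 4 panels.
Gamma is conjugate to the Poisson likelihood: posterior is Gamma(shape = 9.9+100 = 109.9, rate = 0.8+4 = 4.8).
E[λ | data] = 109.9/4.8 = 22.896.

Posterior mean ≈ 22.896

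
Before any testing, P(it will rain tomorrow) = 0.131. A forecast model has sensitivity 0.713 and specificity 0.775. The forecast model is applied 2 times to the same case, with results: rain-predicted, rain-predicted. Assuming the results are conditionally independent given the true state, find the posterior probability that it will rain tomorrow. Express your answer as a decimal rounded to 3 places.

Posterior P(H) ≈ 0.602

With H the event that it will rain tomorrow, the joint likelihood of the observed sequence is P(data|H) = 0.713·0.713 = 0.50837 and P(data|¬H) = 0.225·0.225 = 0.050625.
Bayes: P(H|data) = 0.131·0.50837 / (0.131·0.50837 + 0.869·0.050625) = 0.066596/0.11059 = 0.6022.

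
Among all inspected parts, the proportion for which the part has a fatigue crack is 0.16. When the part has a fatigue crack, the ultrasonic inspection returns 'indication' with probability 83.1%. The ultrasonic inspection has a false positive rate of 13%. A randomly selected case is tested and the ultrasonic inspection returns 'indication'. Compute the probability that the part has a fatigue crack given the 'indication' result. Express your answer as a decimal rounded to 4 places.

Let H be the event that the part has a fatigue crack. P(H) = 0.16, so P(¬H) = 0.84. With E the 'indication' result, P(E|H) = 0.831 and P(E|¬H) = 0.13.
P(E) = 0.831·0.16 + 0.13·0.84 = 0.13296 + 0.10920 = 0.24216.
By Bayes' theorem, P(H|E) = 0.13296 / 0.24216 = 0.5491.

P(H | E) ≈ 0.5491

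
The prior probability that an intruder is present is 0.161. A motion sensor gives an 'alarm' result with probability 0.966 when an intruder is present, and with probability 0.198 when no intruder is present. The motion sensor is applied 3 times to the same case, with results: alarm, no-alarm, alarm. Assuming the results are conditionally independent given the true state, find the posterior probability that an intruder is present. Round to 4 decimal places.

With H the event that an intruder is present, the joint likelihood of the observed sequence is P(data|H) = 0.966·0.034·0.966 = 0.031727 and P(data|¬H) = 0.198·0.802·0.198 = 0.031442.
Bayes: P(H|data) = 0.161·0.031727 / (0.161·0.031727 + 0.839·0.031442) = 0.0051081/0.031488 = 0.1622.

Posterior P(H) ≈ 0.1622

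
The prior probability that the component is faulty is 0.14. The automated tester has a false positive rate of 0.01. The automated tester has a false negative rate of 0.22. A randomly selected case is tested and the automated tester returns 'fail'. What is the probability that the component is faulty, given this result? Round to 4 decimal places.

Write H for 'the component is faulty'. Prior odds H:¬H = 0.14/0.86 = 0.16279. For the 'fail' outcome, the likelihood ratio is 0.78/0.01 = 78.000.
Posterior odds = 0.16279 × 78.000 = 12.698, so P(H|E) = 12.698/(1+12.698) = 0.9270.

P(H | E) ≈ 0.9270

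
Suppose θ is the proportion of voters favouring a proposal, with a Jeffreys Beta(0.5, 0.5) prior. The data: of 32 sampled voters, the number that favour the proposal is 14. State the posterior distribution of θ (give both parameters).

Observing 14 successes and 18 failures updates Beta(0.5, 0.5) by adding the success and failure counts to the two shape parameters: α = 0.5+14 = 14.5, β = 0.5+18 = 18.5.

Posterior: Beta(14.5, 18.5)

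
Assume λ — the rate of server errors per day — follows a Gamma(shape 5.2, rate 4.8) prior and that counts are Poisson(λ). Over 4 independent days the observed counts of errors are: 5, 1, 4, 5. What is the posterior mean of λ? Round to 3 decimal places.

The Poisson likelihood adds the total count to the shape and the number of exposure periods to the rate. Here ∑xᵢ = 15 and n = 4, so shape 5.2→20.2 and rate 4.8→8.8.
Posterior mean = shape/rate = 20.2/8.8 = 2.295.

Posterior mean ≈ 2.295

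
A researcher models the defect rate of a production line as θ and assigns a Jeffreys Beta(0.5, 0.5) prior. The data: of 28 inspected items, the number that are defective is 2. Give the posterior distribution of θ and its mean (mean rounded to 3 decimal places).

Posterior: Beta(2.5, 26.5); mean ≈ 0.086

The binomial likelihood is conjugate to the Beta prior: with 2 successes and 26 failures, the posterior is Beta(0.5+2, 0.5+26) = Beta(2.5, 26.5).
Posterior mean = α/(α+β) = 2.5/29 = 0.086.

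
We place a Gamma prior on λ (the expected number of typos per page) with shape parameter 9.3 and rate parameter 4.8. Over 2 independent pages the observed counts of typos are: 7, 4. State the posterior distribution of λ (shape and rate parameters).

Total count ∑xᵢ = 11 over n = 2 pages.
Gamma is conjugate to the Poisson likelihood: posterior is Gamma(shape = 9.3+11 = 20.3, rate = 4.8+2 = 6.8).

Posterior: Gamma(shape=20.3, rate=6.8)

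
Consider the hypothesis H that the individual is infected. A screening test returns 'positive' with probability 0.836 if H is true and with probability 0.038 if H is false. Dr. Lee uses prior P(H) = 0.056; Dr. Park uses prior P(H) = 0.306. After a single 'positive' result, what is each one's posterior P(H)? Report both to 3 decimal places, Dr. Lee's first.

P('+'|H) = 0.836, P('+'|¬H) = 0.038.
Dr. Lee: numerator 0.836·0.056 = 0.046816; evidence = 0.046816+0.038·0.944 = 0.082688; posterior = 0.566.
Dr. Park: numerator 0.836·0.306 = 0.25582; evidence = 0.25582+0.038·0.694 = 0.28219; posterior = 0.907.

Dr. Lee: 0.566; Dr. Park: 0.907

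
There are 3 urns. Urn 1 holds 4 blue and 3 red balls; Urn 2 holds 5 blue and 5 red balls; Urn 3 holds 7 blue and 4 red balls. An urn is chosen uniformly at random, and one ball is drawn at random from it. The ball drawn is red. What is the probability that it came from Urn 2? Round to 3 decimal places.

Tabulate prior·likelihood by source: [1] prior 0.333333, lik 0.4286, product 0.1429; [2] prior 0.333333, lik 0.5, product 0.1667; [3] prior 0.333333, lik 0.3636, product 0.1212.
Normalizing constant = 0.43074; the posterior for Urn 2 is its product over the sum, 0.1667/0.43074 = 0.387.

Posterior probability ≈ 0.387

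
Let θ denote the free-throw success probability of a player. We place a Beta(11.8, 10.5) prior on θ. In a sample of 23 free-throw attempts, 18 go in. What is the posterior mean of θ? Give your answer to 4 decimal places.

Observing 18 successes and 5 failures updates Beta(11.8, 10.5) by adding the success and failure counts to the two shape parameters: α = 11.8+18 = 29.8, β = 10.5+5 = 15.5.
E[θ | data] = 29.8/(29.8+15.5) = 0.6578.

Posterior mean ≈ 0.6578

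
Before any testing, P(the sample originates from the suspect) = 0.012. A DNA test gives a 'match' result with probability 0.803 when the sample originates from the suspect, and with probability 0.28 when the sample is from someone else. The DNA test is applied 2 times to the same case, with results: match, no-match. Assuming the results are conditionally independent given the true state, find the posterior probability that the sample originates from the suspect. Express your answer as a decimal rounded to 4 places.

Posterior P(H) ≈ 0.0094

With H the event that the sample originates from the suspect, the joint likelihood of the observed sequence is P(data|H) = 0.803·0.197 = 0.15819 and P(data|¬H) = 0.28·0.72 = 0.20160.
Bayes: P(H|data) = 0.012·0.15819 / (0.012·0.15819 + 0.988·0.20160) = 0.0018983/0.20108 = 0.0094.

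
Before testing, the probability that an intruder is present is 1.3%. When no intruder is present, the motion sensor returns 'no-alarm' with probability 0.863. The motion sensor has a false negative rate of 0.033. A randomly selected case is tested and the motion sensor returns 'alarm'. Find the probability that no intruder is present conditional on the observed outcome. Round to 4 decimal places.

P(¬H | E) ≈ 0.9149

Let H be the event that an intruder is present. P(H) = 0.013, so P(¬H) = 0.987. With E the 'alarm' result, P(E|H) = 0.967 and P(E|¬H) = 0.137.
P(E) = 0.967·0.013 + 0.137·0.987 = 0.012571 + 0.13522 = 0.14779.
By Bayes' theorem, P(H|E) = 0.012571 / 0.14779 = 0.0851. Hence P(¬H|E) = 1 − 0.0851 = 0.9149.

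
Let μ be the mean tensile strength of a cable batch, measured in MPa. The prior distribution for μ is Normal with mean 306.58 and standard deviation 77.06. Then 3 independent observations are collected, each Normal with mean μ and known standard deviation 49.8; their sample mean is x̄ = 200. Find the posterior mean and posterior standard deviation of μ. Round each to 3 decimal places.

Posterior mean ≈ 213.024; posterior SD ≈ 26.938

Prior precision 1/τ₀² = 1/77.06² = 0.00016840; data precision n/σ² = 3/49.8² = 0.00120966.
Posterior precision = 0.00016840 + 0.00120966 = 0.00137806, giving posterior SD = 1/√0.00137806 = 26.938.
Posterior mean = (0.00016840·306.58 + 0.00120966·200) / 0.00137806 = 213.024.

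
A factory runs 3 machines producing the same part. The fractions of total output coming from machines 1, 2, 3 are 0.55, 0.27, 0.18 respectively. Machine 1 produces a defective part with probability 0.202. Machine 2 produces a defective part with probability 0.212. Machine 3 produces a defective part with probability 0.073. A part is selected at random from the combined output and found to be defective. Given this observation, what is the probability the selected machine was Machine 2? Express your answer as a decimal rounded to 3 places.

P(defective|M1) = 0.202; P(defective|M2) = 0.212; P(defective|M3) = 0.073.
Prior × likelihood for each source: 0.55·0.202=0.1111, 0.27·0.212=0.05724, 0.18·0.073=0.01314. Summing gives P(defective) = 0.18148.
P(Machine 2 | defective) = 0.05724 / 0.18148 = 0.315.

Posterior probability ≈ 0.315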